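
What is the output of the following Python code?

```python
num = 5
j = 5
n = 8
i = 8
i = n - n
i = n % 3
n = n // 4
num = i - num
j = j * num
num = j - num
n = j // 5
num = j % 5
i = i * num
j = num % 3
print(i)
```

0

i = 8-8 = 0
i = 8%3 = 2
n = 8//4 = 2
num = 2-5 = -3
j = 5*(-3) = -15
num = (-15)-(-3) = -12
n = (-15)//5 = -3
num = (-15)%5 = 0
i = 2*0 = 0
j = 0%3 = 0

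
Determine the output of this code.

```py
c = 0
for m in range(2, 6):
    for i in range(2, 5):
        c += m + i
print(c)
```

m=2,i=2: c = 0+4 = 4
m=2,i=3: c = 4+5 = 9
m=2,i=4: c = 9+6 = 15
m=3,i=2: c = 15+5 = 20
m=3,i=3: c = 20+6 = 26
m=3,i=4: c = 26+7 = 33
m=4,i=2: c = 33+6 = 39
m=4,i=3: c = 39+7 = 46
m=4,i=4: c = 46+8 = 54
m=5,i=2: c = 54+7 = 61
m=5,i=3: c = 61+8 = 69
m=5,i=4: c = 69+9 = 78

78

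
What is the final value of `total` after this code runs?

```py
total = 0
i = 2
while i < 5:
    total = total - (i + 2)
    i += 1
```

-15

i=2: total = 0-4 = -4
i=3: total = (-4)-5 = -9
i=4: total = (-9)-6 = -15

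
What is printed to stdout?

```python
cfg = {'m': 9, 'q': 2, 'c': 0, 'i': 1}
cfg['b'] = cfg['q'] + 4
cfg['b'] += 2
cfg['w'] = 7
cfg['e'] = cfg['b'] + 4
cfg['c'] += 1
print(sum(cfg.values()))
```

40

cfg['b'] = cfg['q']+4 = 6 → {'m': 9, 'q': 2, 'c': 0, 'i': 1, 'b': 6}
cfg['b'] = 6+2 = 8 → {'m': 9, 'q': 2, 'c': 0, 'i': 1, 'b': 8}
cfg['w'] = 7 → {'m': 9, 'q': 2, 'c': 0, 'i': 1, 'b': 8, 'w': 7}
cfg['e'] = cfg['b']+4 = 12 → {'m': 9, 'q': 2, 'c': 0, 'i': 1, 'b': 8, 'w': 7, 'e': 12}
cfg['c'] = 0+1 = 1 → {'m': 9, 'q': 2, 'c': 1, 'i': 1, 'b': 8, 'w': 7, 'e': 12}
sum of values = 40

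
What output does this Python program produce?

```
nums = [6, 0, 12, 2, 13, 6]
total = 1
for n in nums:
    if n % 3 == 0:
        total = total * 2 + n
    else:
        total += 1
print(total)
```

n=6: %3==0, total = 1*2+6 = 8
n=0: %3==0, total = 8*2+0 = 16
n=12: %3==0, total = 16*2+12 = 44
n=2: not %3==0, total = 44+1 = 45
n=13: not %3==0, total = 45+1 = 46
n=6: %3==0, total = 46*2+6 = 98

98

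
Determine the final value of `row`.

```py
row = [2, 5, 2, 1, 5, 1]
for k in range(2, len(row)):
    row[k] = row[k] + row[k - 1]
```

k=2: row[2] = 2+5 = 7 → [2, 5, 7, 1, 5, 1]
k=3: row[3] = 1+7 = 8 → [2, 5, 7, 8, 5, 1]
k=4: row[4] = 5+8 = 13 → [2, 5, 7, 8, 13, 1]
k=5: row[5] = 1+13 = 14 → [2, 5, 7, 8, 13, 14]

[2, 5, 7, 8, 13, 14]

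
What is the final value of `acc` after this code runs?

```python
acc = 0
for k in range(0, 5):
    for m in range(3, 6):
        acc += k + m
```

90

k=0,m=3: acc = 0+3 = 3
k=0,m=4: acc = 3+4 = 7
k=0,m=5: acc = 7+5 = 12
k=1,m=3: acc = 12+4 = 16
k=1,m=4: acc = 16+5 = 21
k=1,m=5: acc = 21+6 = 27
k=2,m=3: acc = 27+5 = 32
k=2,m=4: acc = 32+6 = 38
k=2,m=5: acc = 38+7 = 45
k=3,m=3: acc = 45+6 = 51
k=3,m=4: acc = 51+7 = 58
k=3,m=5: acc = 58+8 = 66
k=4,m=3: acc = 66+7 = 73
k=4,m=4: acc = 73+8 = 81
k=4,m=5: acc = 81+9 = 90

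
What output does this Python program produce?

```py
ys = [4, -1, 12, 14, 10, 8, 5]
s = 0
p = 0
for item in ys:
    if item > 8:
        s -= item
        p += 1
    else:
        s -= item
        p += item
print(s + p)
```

-33

item=4: not >8, s = 0-4 = -4; p=4
item=-1: not >8, s = (-4)-(-1) = -3; p=3
item=12: >8, s = (-3)-12 = -15; p=4
item=14: >8, s = (-15)-14 = -29; p=5
item=10: >8, s = (-29)-10 = -39; p=6
item=8: not >8, s = (-39)-8 = -47; p=14
item=5: not >8, s = (-47)-5 = -52; p=19
s+p = (-52)+19 = -33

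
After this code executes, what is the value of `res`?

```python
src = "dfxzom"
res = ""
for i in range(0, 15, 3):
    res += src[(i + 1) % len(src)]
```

'fofof'

i=0: add src[1]='f' → 'f'
i=3: add src[4]='o' → 'fo'
i=6: add src[1]='f' → 'fof'
i=9: add src[4]='o' → 'fofo'
i=12: add src[1]='f' → 'fofof'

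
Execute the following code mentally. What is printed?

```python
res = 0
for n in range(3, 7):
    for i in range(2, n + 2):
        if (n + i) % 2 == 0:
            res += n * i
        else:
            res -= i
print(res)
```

104

n=3,i=2: odd sum, res = 0-2 = -2
n=3,i=3: even sum, res = (-2)+9 = 7
n=3,i=4: odd sum, res = 7-4 = 3
n=4,i=2: even sum, res = 3+8 = 11
n=4,i=3: odd sum, res = 11-3 = 8
n=4,i=4: even sum, res = 8+16 = 24
n=4,i=5: odd sum, res = 24-5 = 19
n=5,i=2: odd sum, res = 19-2 = 17
n=5,i=3: even sum, res = 17+15 = 32
n=5,i=4: odd sum, res = 32-4 = 28
n=5,i=5: even sum, res = 28+25 = 53
n=5,i=6: odd sum, res = 53-6 = 47
n=6,i=2: even sum, res = 47+12 = 59
n=6,i=3: odd sum, res = 59-3 = 56
n=6,i=4: even sum, res = 56+24 = 80
n=6,i=5: odd sum, res = 80-5 = 75
n=6,i=6: even sum, res = 75+36 = 111
n=6,i=7: odd sum, res = 111-7 = 104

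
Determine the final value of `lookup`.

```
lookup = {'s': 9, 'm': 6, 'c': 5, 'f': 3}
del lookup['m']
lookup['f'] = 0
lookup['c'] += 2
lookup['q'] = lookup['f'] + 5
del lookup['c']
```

{'s': 9, 'f': 0, 'q': 5}

del 'm' → {'s': 9, 'c': 5, 'f': 3}
lookup['f'] = 0 → {'s': 9, 'c': 5, 'f': 0}
lookup['c'] = 5+2 = 7 → {'s': 9, 'c': 7, 'f': 0}
lookup['q'] = lookup['f']+5 = 5 → {'s': 9, 'c': 7, 'f': 0, 'q': 5}
del 'c' → {'s': 9, 'f': 0, 'q': 5}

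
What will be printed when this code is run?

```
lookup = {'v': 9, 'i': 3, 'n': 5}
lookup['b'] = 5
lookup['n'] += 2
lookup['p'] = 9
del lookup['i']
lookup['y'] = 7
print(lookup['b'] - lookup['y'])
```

lookup['b'] = 5 → {'v': 9, 'i': 3, 'n': 5, 'b': 5}
lookup['n'] = 5+2 = 7 → {'v': 9, 'i': 3, 'n': 7, 'b': 5}
lookup['p'] = 9 → {'v': 9, 'i': 3, 'n': 7, 'b': 5, 'p': 9}
del 'i' → {'v': 9, 'n': 7, 'b': 5, 'p': 9}
lookup['y'] = 7 → {'v': 9, 'n': 7, 'b': 5, 'p': 9, 'y': 7}
lookup['b']-lookup['y'] = 5-7 = -2

-2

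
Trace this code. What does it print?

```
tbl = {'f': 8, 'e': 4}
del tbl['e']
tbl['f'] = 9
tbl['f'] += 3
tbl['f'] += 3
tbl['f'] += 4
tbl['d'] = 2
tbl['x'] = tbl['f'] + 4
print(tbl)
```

{'f': 19, 'd': 2, 'x': 23}

del 'e' → {'f': 8}
tbl['f'] = 9 → {'f': 9}
tbl['f'] = 9+3 = 12 → {'f': 12}
tbl['f'] = 12+3 = 15 → {'f': 15}
tbl['f'] = 15+4 = 19 → {'f': 19}
tbl['d'] = 2 → {'f': 19, 'd': 2}
tbl['x'] = tbl['f']+4 = 23 → {'f': 19, 'd': 2, 'x': 23}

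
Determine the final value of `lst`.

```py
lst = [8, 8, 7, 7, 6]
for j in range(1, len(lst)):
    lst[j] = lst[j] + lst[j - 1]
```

[8, 16, 23, 30, 36]

j=1: lst[1] = 8+8 = 16 → [8, 16, 7, 7, 6]
j=2: lst[2] = 7+16 = 23 → [8, 16, 23, 7, 6]
j=3: lst[3] = 7+23 = 30 → [8, 16, 23, 30, 6]
j=4: lst[4] = 6+30 = 36 → [8, 16, 23, 30, 36]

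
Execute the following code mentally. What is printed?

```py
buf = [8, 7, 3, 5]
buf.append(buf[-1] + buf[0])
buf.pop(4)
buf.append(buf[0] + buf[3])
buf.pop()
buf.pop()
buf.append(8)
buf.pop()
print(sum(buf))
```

append buf[-1]+buf[0] = 5+8 = 13 → [8, 7, 3, 5, 13]
pop(4) removes 13 → [8, 7, 3, 5]
append buf[0]+buf[3] = 8+5 = 13 → [8, 7, 3, 5, 13]
pop() removes 13 → [8, 7, 3, 5]
pop() removes 5 → [8, 7, 3]
append 8 → [8, 7, 3, 8]
pop() removes 8 → [8, 7, 3]
sum = 18

18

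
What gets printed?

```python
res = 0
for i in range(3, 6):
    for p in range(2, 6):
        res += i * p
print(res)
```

168

i=3,p=2: res = 0+6 = 6
i=3,p=3: res = 6+9 = 15
i=3,p=4: res = 15+12 = 27
i=3,p=5: res = 27+15 = 42
i=4,p=2: res = 42+8 = 50
i=4,p=3: res = 50+12 = 62
i=4,p=4: res = 62+16 = 78
i=4,p=5: res = 78+20 = 98
i=5,p=2: res = 98+10 = 108
i=5,p=3: res = 108+15 = 123
i=5,p=4: res = 123+20 = 143
i=5,p=5: res = 143+25 = 168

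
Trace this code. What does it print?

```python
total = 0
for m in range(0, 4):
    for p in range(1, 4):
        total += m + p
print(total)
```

42

m=0,p=1: total = 0+1 = 1
m=0,p=2: total = 1+2 = 3
m=0,p=3: total = 3+3 = 6
m=1,p=1: total = 6+2 = 8
m=1,p=2: total = 8+3 = 11
m=1,p=3: total = 11+4 = 15
m=2,p=1: total = 15+3 = 18
m=2,p=2: total = 18+4 = 22
m=2,p=3: total = 22+5 = 27
m=3,p=1: total = 27+4 = 31
m=3,p=2: total = 31+5 = 36
m=3,p=3: total = 36+6 = 42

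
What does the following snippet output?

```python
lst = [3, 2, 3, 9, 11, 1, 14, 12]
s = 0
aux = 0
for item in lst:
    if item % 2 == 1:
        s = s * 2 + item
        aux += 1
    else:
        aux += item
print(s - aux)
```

98

item=3: odd, s = 0*2+3 = 3; aux=1
item=2: not odd; aux=3
item=3: odd, s = 3*2+3 = 9; aux=4
item=9: odd, s = 9*2+9 = 27; aux=5
item=11: odd, s = 27*2+11 = 65; aux=6
item=1: odd, s = 65*2+1 = 131; aux=7
item=14: not odd; aux=21
item=12: not odd; aux=33
s-aux = 131-33 = 98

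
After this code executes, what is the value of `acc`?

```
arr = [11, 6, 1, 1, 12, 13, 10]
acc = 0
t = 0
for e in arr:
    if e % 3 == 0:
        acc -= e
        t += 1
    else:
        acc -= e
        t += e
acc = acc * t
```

-2052

e=11: not %3==0, acc = 0-11 = -11; t=11
e=6: %3==0, acc = (-11)-6 = -17; t=12
e=1: not %3==0, acc = (-17)-1 = -18; t=13
e=1: not %3==0, acc = (-18)-1 = -19; t=14
e=12: %3==0, acc = (-19)-12 = -31; t=15
e=13: not %3==0, acc = (-31)-13 = -44; t=28
e=10: not %3==0, acc = (-44)-10 = -54; t=38
acc*t = (-54)*38 = -2052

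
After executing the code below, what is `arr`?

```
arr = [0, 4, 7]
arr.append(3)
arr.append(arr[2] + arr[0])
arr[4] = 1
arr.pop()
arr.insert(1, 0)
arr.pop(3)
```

append 3 → [0, 4, 7, 3]
append arr[2]+arr[0] = 7+0 = 7 → [0, 4, 7, 3, 7]
arr[4] = 1 → [0, 4, 7, 3, 1]
pop() removes 1 → [0, 4, 7, 3]
insert 0 at 1 → [0, 0, 4, 7, 3]
pop(3) removes 7 → [0, 0, 4, 3]

[0, 0, 4, 3]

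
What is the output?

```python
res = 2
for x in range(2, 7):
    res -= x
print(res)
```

x=2: res = 2-2 = 0
x=3: res = 0-3 = -3
x=4: res = (-3)-4 = -7
x=5: res = (-7)-5 = -12
x=6: res = (-12)-6 = -18

-18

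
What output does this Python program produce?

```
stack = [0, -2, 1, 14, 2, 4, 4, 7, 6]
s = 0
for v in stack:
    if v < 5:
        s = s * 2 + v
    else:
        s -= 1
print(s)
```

-14

v=0: <5, s = 0*2+0 = 0
v=-2: <5, s = 0*2+(-2) = -2
v=1: <5, s = (-2)*2+1 = -3
v=14: not <5, s = (-3)-1 = -4
v=2: <5, s = (-4)*2+2 = -6
v=4: <5, s = (-6)*2+4 = -8
v=4: <5, s = (-8)*2+4 = -12
v=7: not <5, s = (-12)-1 = -13
v=6: not <5, s = (-13)-1 = -14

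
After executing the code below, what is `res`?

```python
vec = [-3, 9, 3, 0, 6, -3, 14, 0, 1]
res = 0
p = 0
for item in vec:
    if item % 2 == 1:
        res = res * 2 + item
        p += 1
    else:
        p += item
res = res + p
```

item=-3: odd, res = 0*2+(-3) = -3; p=1
item=9: odd, res = (-3)*2+9 = 3; p=2
item=3: odd, res = 3*2+3 = 9; p=3
item=0: not odd; p=3
item=6: not odd; p=9
item=-3: odd, res = 9*2+(-3) = 15; p=10
item=14: not odd; p=24
item=0: not odd; p=24
item=1: odd, res = 15*2+1 = 31; p=25
res+p = 31+25 = 56

56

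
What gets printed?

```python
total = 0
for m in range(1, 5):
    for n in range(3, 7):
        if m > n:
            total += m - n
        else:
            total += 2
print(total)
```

31

m=1,n=3: not 1>3, total = 0+2 = 2
m=1,n=4: not 1>4, total = 2+2 = 4
m=1,n=5: not 1>5, total = 4+2 = 6
m=1,n=6: not 1>6, total = 6+2 = 8
m=2,n=3: not 2>3, total = 8+2 = 10
m=2,n=4: not 2>4, total = 10+2 = 12
m=2,n=5: not 2>5, total = 12+2 = 14
m=2,n=6: not 2>6, total = 14+2 = 16
m=3,n=3: not 3>3, total = 16+2 = 18
m=3,n=4: not 3>4, total = 18+2 = 20
m=3,n=5: not 3>5, total = 20+2 = 22
m=3,n=6: not 3>6, total = 22+2 = 24
m=4,n=3: 4>3, total = 24+1 = 25
m=4,n=4: not 4>4, total = 25+2 = 27
m=4,n=5: not 4>5, total = 27+2 = 29
m=4,n=6: not 4>6, total = 29+2 = 31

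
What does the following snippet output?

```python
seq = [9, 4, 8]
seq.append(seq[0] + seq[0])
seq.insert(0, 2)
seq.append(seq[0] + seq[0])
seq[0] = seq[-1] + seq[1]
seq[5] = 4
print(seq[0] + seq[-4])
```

17

append seq[0]+seq[0] = 9+9 = 18 → [9, 4, 8, 18]
insert 2 at 0 → [2, 9, 4, 8, 18]
append seq[0]+seq[0] = 2+2 = 4 → [2, 9, 4, 8, 18, 4]
seq[0] = seq[-1]+seq[1] = 4+9 = 13 → [13, 9, 4, 8, 18, 4]
seq[5] = 4 → [13, 9, 4, 8, 18, 4]
seq[0]+seq[-4] = 13+4 = 17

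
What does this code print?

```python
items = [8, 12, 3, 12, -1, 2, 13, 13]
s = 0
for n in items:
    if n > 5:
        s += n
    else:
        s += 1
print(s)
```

n=8: >5, s = 0+8 = 8
n=12: >5, s = 8+12 = 20
n=3: not >5, s = 20+1 = 21
n=12: >5, s = 21+12 = 33
n=-1: not >5, s = 33+1 = 34
n=2: not >5, s = 34+1 = 35
n=13: >5, s = 35+13 = 48
n=13: >5, s = 48+13 = 61

61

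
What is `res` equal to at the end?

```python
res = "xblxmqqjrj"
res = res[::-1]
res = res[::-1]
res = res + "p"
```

reverse → 'jrjqqmxlbx'
reverse → 'xblxmqqjrj'
+ 'p' → 'xblxmqqjrjp'

'xblxmqqjrjp'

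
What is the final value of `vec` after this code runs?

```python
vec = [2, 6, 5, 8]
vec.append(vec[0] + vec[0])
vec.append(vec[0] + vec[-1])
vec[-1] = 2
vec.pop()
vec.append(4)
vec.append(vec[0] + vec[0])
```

append vec[0]+vec[0] = 2+2 = 4 → [2, 6, 5, 8, 4]
append vec[0]+vec[-1] = 2+4 = 6 → [2, 6, 5, 8, 4, 6]
vec[-1] = 2 → [2, 6, 5, 8, 4, 2]
pop() removes 2 → [2, 6, 5, 8, 4]
append 4 → [2, 6, 5, 8, 4, 4]
append vec[0]+vec[0] = 2+2 = 4 → [2, 6, 5, 8, 4, 4, 4]

[2, 6, 5, 8, 4, 4, 4]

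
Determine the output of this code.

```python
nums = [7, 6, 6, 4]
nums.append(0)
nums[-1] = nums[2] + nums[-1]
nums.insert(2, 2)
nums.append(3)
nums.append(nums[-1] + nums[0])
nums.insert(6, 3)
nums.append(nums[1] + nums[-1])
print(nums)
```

append 0 → [7, 6, 6, 4, 0]
nums[-1] = nums[2]+nums[-1] = 6+0 = 6 → [7, 6, 6, 4, 6]
insert 2 at 2 → [7, 6, 2, 6, 4, 6]
append 3 → [7, 6, 2, 6, 4, 6, 3]
append nums[-1]+nums[0] = 3+7 = 10 → [7, 6, 2, 6, 4, 6, 3, 10]
insert 3 at 6 → [7, 6, 2, 6, 4, 6, 3, 3, 10]
append nums[1]+nums[-1] = 6+10 = 16 → [7, 6, 2, 6, 4, 6, 3, 3, 10, 16]

[7, 6, 2, 6, 4, 6, 3, 3, 10, 16]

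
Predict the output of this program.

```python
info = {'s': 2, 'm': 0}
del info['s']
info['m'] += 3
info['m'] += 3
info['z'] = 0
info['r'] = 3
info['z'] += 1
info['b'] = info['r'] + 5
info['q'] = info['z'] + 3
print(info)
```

{'m': 6, 'z': 1, 'r': 3, 'b': 8, 'q': 4}

del 's' → {'m': 0}
info['m'] = 0+3 = 3 → {'m': 3}
info['m'] = 3+3 = 6 → {'m': 6}
info['z'] = 0 → {'m': 6, 'z': 0}
info['r'] = 3 → {'m': 6, 'z': 0, 'r': 3}
info['z'] = 0+1 = 1 → {'m': 6, 'z': 1, 'r': 3}
info['b'] = info['r']+5 = 8 → {'m': 6, 'z': 1, 'r': 3, 'b': 8}
info['q'] = info['z']+3 = 4 → {'m': 6, 'z': 1, 'r': 3, 'b': 8, 'q': 4}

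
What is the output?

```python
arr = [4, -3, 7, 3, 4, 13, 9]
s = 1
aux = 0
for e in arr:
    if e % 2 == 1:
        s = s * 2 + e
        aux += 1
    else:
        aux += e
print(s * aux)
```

1131

e=4: not odd; aux=4
e=-3: odd, s = 1*2+(-3) = -1; aux=5
e=7: odd, s = (-1)*2+7 = 5; aux=6
e=3: odd, s = 5*2+3 = 13; aux=7
e=4: not odd; aux=11
e=13: odd, s = 13*2+13 = 39; aux=12
e=9: odd, s = 39*2+9 = 87; aux=13
s*aux = 87*13 = 1131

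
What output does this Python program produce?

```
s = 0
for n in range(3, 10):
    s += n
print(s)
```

42

n=3: s = 0+3 = 3
n=4: s = 3+4 = 7
n=5: s = 7+5 = 12
n=6: s = 12+6 = 18
n=7: s = 18+7 = 25
n=8: s = 25+8 = 33
n=9: s = 33+9 = 42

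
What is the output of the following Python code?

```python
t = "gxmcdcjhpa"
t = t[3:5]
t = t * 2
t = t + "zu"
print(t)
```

slice [3:5] → 'cd'
repeat ×2 → 'cdcd'
+ 'zu' → 'cdcdzu'

cdcdzu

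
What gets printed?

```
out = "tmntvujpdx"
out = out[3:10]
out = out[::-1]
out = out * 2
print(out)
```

xdpjuvtxdpjuvt

slice [3:10] → 'tvujpdx'
reverse → 'xdpjuvt'
repeat ×2 → 'xdpjuvtxdpjuvt'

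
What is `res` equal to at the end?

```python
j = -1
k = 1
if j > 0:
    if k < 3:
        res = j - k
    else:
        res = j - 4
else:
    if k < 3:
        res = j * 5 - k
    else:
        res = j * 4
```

-6

j=-1, k=1
j > 0 is False; k < 3 is True
→ res = j * 5 - k = -6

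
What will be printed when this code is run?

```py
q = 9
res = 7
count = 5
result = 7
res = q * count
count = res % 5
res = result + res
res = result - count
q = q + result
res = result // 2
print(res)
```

3

res = 9*5 = 45
count = 45%5 = 0
res = 7+45 = 52
res = 7-0 = 7
q = 9+7 = 16
res = 7//2 = 3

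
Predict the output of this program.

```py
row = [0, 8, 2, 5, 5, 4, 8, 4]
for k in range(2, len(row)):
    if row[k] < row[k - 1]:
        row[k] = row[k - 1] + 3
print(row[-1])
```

26

k=2: 2<8, row[2] = 8+3 = 11 → [0, 8, 11, 5, 5, 4, 8, 4]
k=3: 5<11, row[3] = 11+3 = 14 → [0, 8, 11, 14, 5, 4, 8, 4]
k=4: 5<14, row[4] = 14+3 = 17 → [0, 8, 11, 14, 17, 4, 8, 4]
k=5: 4<17, row[5] = 17+3 = 20 → [0, 8, 11, 14, 17, 20, 8, 4]
k=6: 8<20, row[6] = 20+3 = 23 → [0, 8, 11, 14, 17, 20, 23, 4]
k=7: 4<23, row[7] = 23+3 = 26 → [0, 8, 11, 14, 17, 20, 23, 26]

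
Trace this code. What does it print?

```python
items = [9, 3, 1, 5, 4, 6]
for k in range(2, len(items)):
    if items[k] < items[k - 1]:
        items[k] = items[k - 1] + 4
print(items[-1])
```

19

k=2: 1<3, items[2] = 3+4 = 7 → [9, 3, 7, 5, 4, 6]
k=3: 5<7, items[3] = 7+4 = 11 → [9, 3, 7, 11, 4, 6]
k=4: 4<11, items[4] = 11+4 = 15 → [9, 3, 7, 11, 15, 6]
k=5: 6<15, items[5] = 15+4 = 19 → [9, 3, 7, 11, 15, 19]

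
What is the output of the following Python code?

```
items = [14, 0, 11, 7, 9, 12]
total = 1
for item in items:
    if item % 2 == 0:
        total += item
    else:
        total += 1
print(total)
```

item=14: even, total = 1+14 = 15
item=0: even, total = 15+0 = 15
item=11: not even, total = 15+1 = 16
item=7: not even, total = 16+1 = 17
item=9: not even, total = 17+1 = 18
item=12: even, total = 18+12 = 30

30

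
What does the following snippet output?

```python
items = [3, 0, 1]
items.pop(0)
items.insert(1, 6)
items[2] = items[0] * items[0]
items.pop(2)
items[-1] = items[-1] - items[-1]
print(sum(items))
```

0

pop(0) removes 3 → [0, 1]
insert 6 at 1 → [0, 6, 1]
items[2] = items[0]*items[0] = 0*0 = 0 → [0, 6, 0]
pop(2) removes 0 → [0, 6]
items[-1] = items[-1]-items[-1] = 6-6 = 0 → [0, 0]
sum = 0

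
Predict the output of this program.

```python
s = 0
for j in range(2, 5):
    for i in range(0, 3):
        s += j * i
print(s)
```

j=2,i=0: s = 0+0 = 0
j=2,i=1: s = 0+2 = 2
j=2,i=2: s = 2+4 = 6
j=3,i=0: s = 6+0 = 6
j=3,i=1: s = 6+3 = 9
j=3,i=2: s = 9+6 = 15
j=4,i=0: s = 15+0 = 15
j=4,i=1: s = 15+4 = 19
j=4,i=2: s = 19+8 = 27

27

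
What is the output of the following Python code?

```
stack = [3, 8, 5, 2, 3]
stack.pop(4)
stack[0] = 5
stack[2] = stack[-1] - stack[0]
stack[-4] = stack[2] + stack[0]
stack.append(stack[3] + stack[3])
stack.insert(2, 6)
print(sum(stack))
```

19

pop(4) removes 3 → [3, 8, 5, 2]
stack[0] = 5 → [5, 8, 5, 2]
stack[2] = stack[-1]-stack[0] = 2-5 = -3 → [5, 8, -3, 2]
stack[-4] = stack[2]+stack[0] = (-3)+5 = 2 → [2, 8, -3, 2]
append stack[3]+stack[3] = 2+2 = 4 → [2, 8, -3, 2, 4]
insert 6 at 2 → [2, 8, 6, -3, 2, 4]
sum = 19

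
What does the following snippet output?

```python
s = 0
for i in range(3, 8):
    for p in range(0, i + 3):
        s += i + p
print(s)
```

355

i=3,p=0: s = 0+3 = 3
i=3,p=1: s = 3+4 = 7
i=3,p=2: s = 7+5 = 12
i=3,p=3: s = 12+6 = 18
i=3,p=4: s = 18+7 = 25
i=3,p=5: s = 25+8 = 33
i=4,p=0: s = 33+4 = 37
i=4,p=1: s = 37+5 = 42
i=4,p=2: s = 42+6 = 48
i=4,p=3: s = 48+7 = 55
i=4,p=4: s = 55+8 = 63
i=4,p=5: s = 63+9 = 72
i=4,p=6: s = 72+10 = 82
i=5,p=0: s = 82+5 = 87
i=5,p=1: s = 87+6 = 93
i=5,p=2: s = 93+7 = 100
i=5,p=3: s = 100+8 = 108
i=5,p=4: s = 108+9 = 117
i=5,p=5: s = 117+10 = 127
i=5,p=6: s = 127+11 = 138
i=5,p=7: s = 138+12 = 150
i=6,p=0: s = 150+6 = 156
i=6,p=1: s = 156+7 = 163
i=6,p=2: s = 163+8 = 171
i=6,p=3: s = 171+9 = 180
i=6,p=4: s = 180+10 = 190
i=6,p=5: s = 190+11 = 201
i=6,p=6: s = 201+12 = 213
i=6,p=7: s = 213+13 = 226
i=6,p=8: s = 226+14 = 240
i=7,p=0: s = 240+7 = 247
i=7,p=1: s = 247+8 = 255
i=7,p=2: s = 255+9 = 264
i=7,p=3: s = 264+10 = 274
i=7,p=4: s = 274+11 = 285
i=7,p=5: s = 285+12 = 297
i=7,p=6: s = 297+13 = 310
i=7,p=7: s = 310+14 = 324
i=7,p=8: s = 324+15 = 339
i=7,p=9: s = 339+16 = 355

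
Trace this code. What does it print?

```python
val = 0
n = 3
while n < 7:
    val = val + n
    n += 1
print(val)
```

18

n=3: val = 0+3 = 3
n=4: val = 3+4 = 7
n=5: val = 7+5 = 12
n=6: val = 12+6 = 18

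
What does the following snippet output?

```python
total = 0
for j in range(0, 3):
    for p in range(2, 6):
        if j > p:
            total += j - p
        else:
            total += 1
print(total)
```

12

j=0,p=2: not 0>2, total = 0+1 = 1
j=0,p=3: not 0>3, total = 1+1 = 2
j=0,p=4: not 0>4, total = 2+1 = 3
j=0,p=5: not 0>5, total = 3+1 = 4
j=1,p=2: not 1>2, total = 4+1 = 5
j=1,p=3: not 1>3, total = 5+1 = 6
j=1,p=4: not 1>4, total = 6+1 = 7
j=1,p=5: not 1>5, total = 7+1 = 8
j=2,p=2: not 2>2, total = 8+1 = 9
j=2,p=3: not 2>3, total = 9+1 = 10
j=2,p=4: not 2>4, total = 10+1 = 11
j=2,p=5: not 2>5, total = 11+1 = 12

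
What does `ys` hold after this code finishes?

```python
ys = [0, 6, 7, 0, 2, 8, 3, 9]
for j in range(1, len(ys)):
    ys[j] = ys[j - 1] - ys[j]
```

[0, -6, -13, -13, -15, -23, -26, -35]

j=1: ys[1] = 0-6 = -6 → [0, -6, 7, 0, 2, 8, 3, 9]
j=2: ys[2] = (-6)-7 = -13 → [0, -6, -13, 0, 2, 8, 3, 9]
j=3: ys[3] = (-13)-0 = -13 → [0, -6, -13, -13, 2, 8, 3, 9]
j=4: ys[4] = (-13)-2 = -15 → [0, -6, -13, -13, -15, 8, 3, 9]
j=5: ys[5] = (-15)-8 = -23 → [0, -6, -13, -13, -15, -23, 3, 9]
j=6: ys[6] = (-23)-3 = -26 → [0, -6, -13, -13, -15, -23, -26, 9]
j=7: ys[7] = (-26)-9 = -35 → [0, -6, -13, -13, -15, -23, -26, -35]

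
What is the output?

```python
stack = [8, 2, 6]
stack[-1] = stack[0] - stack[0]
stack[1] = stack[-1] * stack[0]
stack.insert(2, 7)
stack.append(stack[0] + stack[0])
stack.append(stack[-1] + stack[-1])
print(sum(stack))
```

stack[-1] = stack[0]-stack[0] = 8-8 = 0 → [8, 2, 0]
stack[1] = stack[-1]*stack[0] = 0*8 = 0 → [8, 0, 0]
insert 7 at 2 → [8, 0, 7, 0]
append stack[0]+stack[0] = 8+8 = 16 → [8, 0, 7, 0, 16]
append stack[-1]+stack[-1] = 16+16 = 32 → [8, 0, 7, 0, 16, 32]
sum = 63

63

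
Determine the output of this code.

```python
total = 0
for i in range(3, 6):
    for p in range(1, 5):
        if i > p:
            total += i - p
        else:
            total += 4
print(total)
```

31

i=3,p=1: 3>1, total = 0+2 = 2
i=3,p=2: 3>2, total = 2+1 = 3
i=3,p=3: not 3>3, total = 3+4 = 7
i=3,p=4: not 3>4, total = 7+4 = 11
i=4,p=1: 4>1, total = 11+3 = 14
i=4,p=2: 4>2, total = 14+2 = 16
i=4,p=3: 4>3, total = 16+1 = 17
i=4,p=4: not 4>4, total = 17+4 = 21
i=5,p=1: 5>1, total = 21+4 = 25
i=5,p=2: 5>2, total = 25+3 = 28
i=5,p=3: 5>3, total = 28+2 = 30
i=5,p=4: 5>4, total = 30+1 = 31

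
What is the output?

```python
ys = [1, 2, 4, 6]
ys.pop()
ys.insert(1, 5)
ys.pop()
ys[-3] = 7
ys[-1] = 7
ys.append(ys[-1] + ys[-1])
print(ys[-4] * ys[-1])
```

98

pop() removes 6 → [1, 2, 4]
insert 5 at 1 → [1, 5, 2, 4]
pop() removes 4 → [1, 5, 2]
ys[-3] = 7 → [7, 5, 2]
ys[-1] = 7 → [7, 5, 7]
append ys[-1]+ys[-1] = 7+7 = 14 → [7, 5, 7, 14]
ys[-4]*ys[-1] = 7*14 = 98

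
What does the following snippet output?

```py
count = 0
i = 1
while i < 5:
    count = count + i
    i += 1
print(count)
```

10

i=1: count = 0+1 = 1
i=2: count = 1+2 = 3
i=3: count = 3+3 = 6
i=4: count = 6+4 = 10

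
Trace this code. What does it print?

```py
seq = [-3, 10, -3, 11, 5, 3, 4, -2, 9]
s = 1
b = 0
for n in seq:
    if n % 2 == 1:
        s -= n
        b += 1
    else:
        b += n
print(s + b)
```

n=-3: odd, s = 1-(-3) = 4; b=1
n=10: not odd; b=11
n=-3: odd, s = 4-(-3) = 7; b=12
n=11: odd, s = 7-11 = -4; b=13
n=5: odd, s = (-4)-5 = -9; b=14
n=3: odd, s = (-9)-3 = -12; b=15
n=4: not odd; b=19
n=-2: not odd; b=17
n=9: odd, s = (-12)-9 = -21; b=18
s+b = (-21)+18 = -3

-3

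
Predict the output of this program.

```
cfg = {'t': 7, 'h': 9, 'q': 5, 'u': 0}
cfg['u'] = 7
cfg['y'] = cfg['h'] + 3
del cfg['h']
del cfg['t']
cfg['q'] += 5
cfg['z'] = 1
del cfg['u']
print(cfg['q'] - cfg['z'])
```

cfg['u'] = 7 → {'t': 7, 'h': 9, 'q': 5, 'u': 7}
cfg['y'] = cfg['h']+3 = 12 → {'t': 7, 'h': 9, 'q': 5, 'u': 7, 'y': 12}
del 'h' → {'t': 7, 'q': 5, 'u': 7, 'y': 12}
del 't' → {'q': 5, 'u': 7, 'y': 12}
cfg['q'] = 5+5 = 10 → {'q': 10, 'u': 7, 'y': 12}
cfg['z'] = 1 → {'q': 10, 'u': 7, 'y': 12, 'z': 1}
del 'u' → {'q': 10, 'y': 12, 'z': 1}
cfg['q']-cfg['z'] = 10-1 = 9

9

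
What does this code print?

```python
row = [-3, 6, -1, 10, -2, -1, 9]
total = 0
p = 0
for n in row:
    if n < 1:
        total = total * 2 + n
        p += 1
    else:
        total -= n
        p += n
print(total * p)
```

n=-3: <1, total = 0*2+(-3) = -3; p=1
n=6: not <1, total = (-3)-6 = -9; p=7
n=-1: <1, total = (-9)*2+(-1) = -19; p=8
n=10: not <1, total = (-19)-10 = -29; p=18
n=-2: <1, total = (-29)*2+(-2) = -60; p=19
n=-1: <1, total = (-60)*2+(-1) = -121; p=20
n=9: not <1, total = (-121)-9 = -130; p=29
total*p = (-130)*29 = -3770

-3770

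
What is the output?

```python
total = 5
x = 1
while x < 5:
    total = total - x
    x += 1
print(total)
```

-5

x=1: total = 5-1 = 4
x=2: total = 4-2 = 2
x=3: total = 2-3 = -1
x=4: total = (-1)-4 = -5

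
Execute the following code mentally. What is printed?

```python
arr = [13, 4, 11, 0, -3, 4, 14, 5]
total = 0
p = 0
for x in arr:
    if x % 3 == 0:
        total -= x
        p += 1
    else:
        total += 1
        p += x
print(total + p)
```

62

x=13: not %3==0, total = 0+1 = 1; p=13
x=4: not %3==0, total = 1+1 = 2; p=17
x=11: not %3==0, total = 2+1 = 3; p=28
x=0: %3==0, total = 3-0 = 3; p=29
x=-3: %3==0, total = 3-(-3) = 6; p=30
x=4: not %3==0, total = 6+1 = 7; p=34
x=14: not %3==0, total = 7+1 = 8; p=48
x=5: not %3==0, total = 8+1 = 9; p=53
total+p = 9+53 = 62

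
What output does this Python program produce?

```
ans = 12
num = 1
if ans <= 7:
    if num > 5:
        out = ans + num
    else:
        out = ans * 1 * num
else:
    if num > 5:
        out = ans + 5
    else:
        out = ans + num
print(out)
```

13

ans=12, num=1
ans <= 7 is False; num > 5 is False
→ out = ans + num = 13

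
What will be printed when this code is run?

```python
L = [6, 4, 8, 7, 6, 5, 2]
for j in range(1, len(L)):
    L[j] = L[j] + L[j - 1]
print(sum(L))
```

164

j=1: L[1] = 4+6 = 10 → [6, 10, 8, 7, 6, 5, 2]
j=2: L[2] = 8+10 = 18 → [6, 10, 18, 7, 6, 5, 2]
j=3: L[3] = 7+18 = 25 → [6, 10, 18, 25, 6, 5, 2]
j=4: L[4] = 6+25 = 31 → [6, 10, 18, 25, 31, 5, 2]
j=5: L[5] = 5+31 = 36 → [6, 10, 18, 25, 31, 36, 2]
j=6: L[6] = 2+36 = 38 → [6, 10, 18, 25, 31, 36, 38]
sum = 164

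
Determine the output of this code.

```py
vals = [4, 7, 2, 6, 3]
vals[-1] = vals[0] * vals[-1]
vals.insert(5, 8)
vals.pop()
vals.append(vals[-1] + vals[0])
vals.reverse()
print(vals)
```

vals[-1] = vals[0]*vals[-1] = 4*3 = 12 → [4, 7, 2, 6, 12]
insert 8 at 5 → [4, 7, 2, 6, 12, 8]
pop() removes 8 → [4, 7, 2, 6, 12]
append vals[-1]+vals[0] = 12+4 = 16 → [4, 7, 2, 6, 12, 16]
reverse → [16, 12, 6, 2, 7, 4]

[16, 12, 6, 2, 7, 4]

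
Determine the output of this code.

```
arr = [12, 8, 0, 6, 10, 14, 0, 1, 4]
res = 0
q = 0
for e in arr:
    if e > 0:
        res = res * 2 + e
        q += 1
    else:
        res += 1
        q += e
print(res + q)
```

1305

e=12: >0, res = 0*2+12 = 12; q=1
e=8: >0, res = 12*2+8 = 32; q=2
e=0: not >0, res = 32+1 = 33; q=2
e=6: >0, res = 33*2+6 = 72; q=3
e=10: >0, res = 72*2+10 = 154; q=4
e=14: >0, res = 154*2+14 = 322; q=5
e=0: not >0, res = 322+1 = 323; q=5
e=1: >0, res = 323*2+1 = 647; q=6
e=4: >0, res = 647*2+4 = 1298; q=7
res+q = 1298+7 = 1305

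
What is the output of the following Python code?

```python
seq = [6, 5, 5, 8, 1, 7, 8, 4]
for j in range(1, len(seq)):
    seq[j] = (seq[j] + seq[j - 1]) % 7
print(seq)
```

[6, 4, 2, 3, 4, 4, 5, 2]

j=1: seq[1] = (5+6)%7 = 4 → [6, 4, 5, 8, 1, 7, 8, 4]
j=2: seq[2] = (5+4)%7 = 2 → [6, 4, 2, 8, 1, 7, 8, 4]
j=3: seq[3] = (8+2)%7 = 3 → [6, 4, 2, 3, 1, 7, 8, 4]
j=4: seq[4] = (1+3)%7 = 4 → [6, 4, 2, 3, 4, 7, 8, 4]
j=5: seq[5] = (7+4)%7 = 4 → [6, 4, 2, 3, 4, 4, 8, 4]
j=6: seq[6] = (8+4)%7 = 5 → [6, 4, 2, 3, 4, 4, 5, 4]
j=7: seq[7] = (4+5)%7 = 2 → [6, 4, 2, 3, 4, 4, 5, 2]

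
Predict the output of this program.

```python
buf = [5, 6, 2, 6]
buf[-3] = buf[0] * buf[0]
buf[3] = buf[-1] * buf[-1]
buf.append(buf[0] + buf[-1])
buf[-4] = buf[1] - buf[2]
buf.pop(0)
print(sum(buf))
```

102

buf[-3] = buf[0]*buf[0] = 5*5 = 25 → [5, 25, 2, 6]
buf[3] = buf[-1]*buf[-1] = 6*6 = 36 → [5, 25, 2, 36]
append buf[0]+buf[-1] = 5+36 = 41 → [5, 25, 2, 36, 41]
buf[-4] = buf[1]-buf[2] = 25-2 = 23 → [5, 23, 2, 36, 41]
pop(0) removes 5 → [23, 2, 36, 41]
sum = 102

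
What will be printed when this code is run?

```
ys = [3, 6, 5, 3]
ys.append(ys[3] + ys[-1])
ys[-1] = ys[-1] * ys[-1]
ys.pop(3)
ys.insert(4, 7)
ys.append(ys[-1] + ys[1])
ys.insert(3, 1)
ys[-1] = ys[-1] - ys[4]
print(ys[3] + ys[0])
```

append ys[3]+ys[-1] = 3+3 = 6 → [3, 6, 5, 3, 6]
ys[-1] = ys[-1]*ys[-1] = 6*6 = 36 → [3, 6, 5, 3, 36]
pop(3) removes 3 → [3, 6, 5, 36]
insert 7 at 4 → [3, 6, 5, 36, 7]
append ys[-1]+ys[1] = 7+6 = 13 → [3, 6, 5, 36, 7, 13]
insert 1 at 3 → [3, 6, 5, 1, 36, 7, 13]
ys[-1] = ys[-1]-ys[4] = 13-36 = -23 → [3, 6, 5, 1, 36, 7, -23]
ys[3]+ys[0] = 1+3 = 4

4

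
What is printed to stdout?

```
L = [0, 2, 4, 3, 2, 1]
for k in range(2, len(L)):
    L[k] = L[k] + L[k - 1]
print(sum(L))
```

40

k=2: L[2] = 4+2 = 6 → [0, 2, 6, 3, 2, 1]
k=3: L[3] = 3+6 = 9 → [0, 2, 6, 9, 2, 1]
k=4: L[4] = 2+9 = 11 → [0, 2, 6, 9, 11, 1]
k=5: L[5] = 1+11 = 12 → [0, 2, 6, 9, 11, 12]
sum = 40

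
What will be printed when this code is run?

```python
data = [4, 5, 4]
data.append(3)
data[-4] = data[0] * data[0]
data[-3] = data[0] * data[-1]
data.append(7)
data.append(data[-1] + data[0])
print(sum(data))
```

append 3 → [4, 5, 4, 3]
data[-4] = data[0]*data[0] = 4*4 = 16 → [16, 5, 4, 3]
data[-3] = data[0]*data[-1] = 16*3 = 48 → [16, 48, 4, 3]
append 7 → [16, 48, 4, 3, 7]
append data[-1]+data[0] = 7+16 = 23 → [16, 48, 4, 3, 7, 23]
sum = 101

101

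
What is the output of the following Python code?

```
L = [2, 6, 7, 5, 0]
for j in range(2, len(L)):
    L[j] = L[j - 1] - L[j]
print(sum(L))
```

j=2: L[2] = 6-7 = -1 → [2, 6, -1, 5, 0]
j=3: L[3] = (-1)-5 = -6 → [2, 6, -1, -6, 0]
j=4: L[4] = (-6)-0 = -6 → [2, 6, -1, -6, -6]
sum = -5

-5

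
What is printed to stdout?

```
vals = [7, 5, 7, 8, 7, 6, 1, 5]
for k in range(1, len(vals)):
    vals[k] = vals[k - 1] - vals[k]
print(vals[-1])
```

k=1: vals[1] = 7-5 = 2 → [7, 2, 7, 8, 7, 6, 1, 5]
k=2: vals[2] = 2-7 = -5 → [7, 2, -5, 8, 7, 6, 1, 5]
k=3: vals[3] = (-5)-8 = -13 → [7, 2, -5, -13, 7, 6, 1, 5]
k=4: vals[4] = (-13)-7 = -20 → [7, 2, -5, -13, -20, 6, 1, 5]
k=5: vals[5] = (-20)-6 = -26 → [7, 2, -5, -13, -20, -26, 1, 5]
k=6: vals[6] = (-26)-1 = -27 → [7, 2, -5, -13, -20, -26, -27, 5]
k=7: vals[7] = (-27)-5 = -32 → [7, 2, -5, -13, -20, -26, -27, -32]

-32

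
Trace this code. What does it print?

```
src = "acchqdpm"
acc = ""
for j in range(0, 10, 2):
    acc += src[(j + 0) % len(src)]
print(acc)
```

j=0: add src[0]='a' → 'a'
j=2: add src[2]='c' → 'ac'
j=4: add src[4]='q' → 'acq'
j=6: add src[6]='p' → 'acqp'
j=8: add src[0]='a' → 'acqpa'

acqpa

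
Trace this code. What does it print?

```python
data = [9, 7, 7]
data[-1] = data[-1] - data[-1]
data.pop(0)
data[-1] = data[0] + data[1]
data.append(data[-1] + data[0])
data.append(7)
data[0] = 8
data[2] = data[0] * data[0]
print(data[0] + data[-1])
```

data[-1] = data[-1]-data[-1] = 7-7 = 0 → [9, 7, 0]
pop(0) removes 9 → [7, 0]
data[-1] = data[0]+data[1] = 7+0 = 7 → [7, 7]
append data[-1]+data[0] = 7+7 = 14 → [7, 7, 14]
append 7 → [7, 7, 14, 7]
data[0] = 8 → [8, 7, 14, 7]
data[2] = data[0]*data[0] = 8*8 = 64 → [8, 7, 64, 7]
data[0]+data[-1] = 8+7 = 15

15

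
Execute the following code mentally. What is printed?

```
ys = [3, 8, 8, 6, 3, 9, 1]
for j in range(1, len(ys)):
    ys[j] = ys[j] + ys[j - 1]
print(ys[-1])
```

j=1: ys[1] = 8+3 = 11 → [3, 11, 8, 6, 3, 9, 1]
j=2: ys[2] = 8+11 = 19 → [3, 11, 19, 6, 3, 9, 1]
j=3: ys[3] = 6+19 = 25 → [3, 11, 19, 25, 3, 9, 1]
j=4: ys[4] = 3+25 = 28 → [3, 11, 19, 25, 28, 9, 1]
j=5: ys[5] = 9+28 = 37 → [3, 11, 19, 25, 28, 37, 1]
j=6: ys[6] = 1+37 = 38 → [3, 11, 19, 25, 28, 37, 38]

38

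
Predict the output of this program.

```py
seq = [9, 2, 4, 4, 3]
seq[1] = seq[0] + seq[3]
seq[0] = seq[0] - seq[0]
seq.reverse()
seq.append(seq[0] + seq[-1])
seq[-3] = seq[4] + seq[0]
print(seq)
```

seq[1] = seq[0]+seq[3] = 9+4 = 13 → [9, 13, 4, 4, 3]
seq[0] = seq[0]-seq[0] = 9-9 = 0 → [0, 13, 4, 4, 3]
reverse → [3, 4, 4, 13, 0]
append seq[0]+seq[-1] = 3+0 = 3 → [3, 4, 4, 13, 0, 3]
seq[-3] = seq[4]+seq[0] = 0+3 = 3 → [3, 4, 4, 3, 0, 3]

[3, 4, 4, 3, 0, 3]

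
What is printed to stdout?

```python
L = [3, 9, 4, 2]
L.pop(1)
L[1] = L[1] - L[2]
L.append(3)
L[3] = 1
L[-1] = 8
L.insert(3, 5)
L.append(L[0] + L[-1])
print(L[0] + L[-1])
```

14

pop(1) removes 9 → [3, 4, 2]
L[1] = L[1]-L[2] = 4-2 = 2 → [3, 2, 2]
append 3 → [3, 2, 2, 3]
L[3] = 1 → [3, 2, 2, 1]
L[-1] = 8 → [3, 2, 2, 8]
insert 5 at 3 → [3, 2, 2, 5, 8]
append L[0]+L[-1] = 3+8 = 11 → [3, 2, 2, 5, 8, 11]
L[0]+L[-1] = 3+11 = 14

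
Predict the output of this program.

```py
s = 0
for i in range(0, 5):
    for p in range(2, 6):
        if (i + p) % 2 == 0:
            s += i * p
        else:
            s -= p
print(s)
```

i=0,p=2: even sum, s = 0+0 = 0
i=0,p=3: odd sum, s = 0-3 = -3
i=0,p=4: even sum, s = (-3)+0 = -3
i=0,p=5: odd sum, s = (-3)-5 = -8
i=1,p=2: odd sum, s = (-8)-2 = -10
i=1,p=3: even sum, s = (-10)+3 = -7
i=1,p=4: odd sum, s = (-7)-4 = -11
i=1,p=5: even sum, s = (-11)+5 = -6
i=2,p=2: even sum, s = (-6)+4 = -2
i=2,p=3: odd sum, s = (-2)-3 = -5
i=2,p=4: even sum, s = (-5)+8 = 3
i=2,p=5: odd sum, s = 3-5 = -2
i=3,p=2: odd sum, s = (-2)-2 = -4
i=3,p=3: even sum, s = (-4)+9 = 5
i=3,p=4: odd sum, s = 5-4 = 1
i=3,p=5: even sum, s = 1+15 = 16
i=4,p=2: even sum, s = 16+8 = 24
i=4,p=3: odd sum, s = 24-3 = 21
i=4,p=4: even sum, s = 21+16 = 37
i=4,p=5: odd sum, s = 37-5 = 32

32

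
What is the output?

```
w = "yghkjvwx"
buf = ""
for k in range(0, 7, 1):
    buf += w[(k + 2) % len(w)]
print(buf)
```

hkjvwxy

k=0: add w[2]='h' → 'h'
k=1: add w[3]='k' → 'hk'
k=2: add w[4]='j' → 'hkj'
k=3: add w[5]='v' → 'hkjv'
k=4: add w[6]='w' → 'hkjvw'
k=5: add w[7]='x' → 'hkjvwx'
k=6: add w[0]='y' → 'hkjvwxy'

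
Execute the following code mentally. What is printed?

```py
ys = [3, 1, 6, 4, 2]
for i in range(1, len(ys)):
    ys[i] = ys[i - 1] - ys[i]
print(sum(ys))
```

-17

i=1: ys[1] = 3-1 = 2 → [3, 2, 6, 4, 2]
i=2: ys[2] = 2-6 = -4 → [3, 2, -4, 4, 2]
i=3: ys[3] = (-4)-4 = -8 → [3, 2, -4, -8, 2]
i=4: ys[4] = (-8)-2 = -10 → [3, 2, -4, -8, -10]
sum = -17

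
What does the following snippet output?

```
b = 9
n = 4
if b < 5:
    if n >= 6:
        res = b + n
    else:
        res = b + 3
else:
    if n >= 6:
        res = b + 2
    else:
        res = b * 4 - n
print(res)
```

b=9, n=4
b < 5 is False; n >= 6 is False
→ res = b * 4 - n = 32

32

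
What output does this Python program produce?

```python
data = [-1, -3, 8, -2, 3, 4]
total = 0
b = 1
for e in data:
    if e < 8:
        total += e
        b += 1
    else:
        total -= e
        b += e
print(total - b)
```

-21

e=-1: <8, total = 0+(-1) = -1; b=2
e=-3: <8, total = (-1)+(-3) = -4; b=3
e=8: not <8, total = (-4)-8 = -12; b=11
e=-2: <8, total = (-12)+(-2) = -14; b=12
e=3: <8, total = (-14)+3 = -11; b=13
e=4: <8, total = (-11)+4 = -7; b=14
total-b = (-7)-14 = -21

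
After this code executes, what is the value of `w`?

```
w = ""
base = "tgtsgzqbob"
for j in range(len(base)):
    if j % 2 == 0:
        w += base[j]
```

j=0: add 't' → 't'
j=1: skip
j=2: add 't' → 'tt'
j=3: skip
j=4: add 'g' → 'ttg'
j=5: skip
j=6: add 'q' → 'ttgq'
j=7: skip
j=8: add 'o' → 'ttgqo'
j=9: skip

'ttgqo'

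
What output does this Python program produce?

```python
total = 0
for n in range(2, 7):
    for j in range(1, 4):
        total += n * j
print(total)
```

n=2,j=1: total = 0+2 = 2
n=2,j=2: total = 2+4 = 6
n=2,j=3: total = 6+6 = 12
n=3,j=1: total = 12+3 = 15
n=3,j=2: total = 15+6 = 21
n=3,j=3: total = 21+9 = 30
n=4,j=1: total = 30+4 = 34
n=4,j=2: total = 34+8 = 42
n=4,j=3: total = 42+12 = 54
n=5,j=1: total = 54+5 = 59
n=5,j=2: total = 59+10 = 69
n=5,j=3: total = 69+15 = 84
n=6,j=1: total = 84+6 = 90
n=6,j=2: total = 90+12 = 102
n=6,j=3: total = 102+18 = 120

120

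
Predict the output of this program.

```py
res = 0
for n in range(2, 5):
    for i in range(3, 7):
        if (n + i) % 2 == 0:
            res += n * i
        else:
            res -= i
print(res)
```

n=2,i=3: odd sum, res = 0-3 = -3
n=2,i=4: even sum, res = (-3)+8 = 5
n=2,i=5: odd sum, res = 5-5 = 0
n=2,i=6: even sum, res = 0+12 = 12
n=3,i=3: even sum, res = 12+9 = 21
n=3,i=4: odd sum, res = 21-4 = 17
n=3,i=5: even sum, res = 17+15 = 32
n=3,i=6: odd sum, res = 32-6 = 26
n=4,i=3: odd sum, res = 26-3 = 23
n=4,i=4: even sum, res = 23+16 = 39
n=4,i=5: odd sum, res = 39-5 = 34
n=4,i=6: even sum, res = 34+24 = 58

58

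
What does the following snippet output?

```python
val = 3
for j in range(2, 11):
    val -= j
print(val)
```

j=2: val = 3-2 = 1
j=3: val = 1-3 = -2
j=4: val = (-2)-4 = -6
j=5: val = (-6)-5 = -11
j=6: val = (-11)-6 = -17
j=7: val = (-17)-7 = -24
j=8: val = (-24)-8 = -32
j=9: val = (-32)-9 = -41
j=10: val = (-41)-10 = -51

-51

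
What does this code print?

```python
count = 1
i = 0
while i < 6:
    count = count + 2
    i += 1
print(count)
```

13

i=0: count = 1+2 = 3
i=1: count = 3+2 = 5
i=2: count = 5+2 = 7
i=3: count = 7+2 = 9
i=4: count = 9+2 = 11
i=5: count = 11+2 = 13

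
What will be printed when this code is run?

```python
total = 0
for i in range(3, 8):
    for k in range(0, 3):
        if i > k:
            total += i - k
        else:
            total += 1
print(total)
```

i=3,k=0: 3>0, total = 0+3 = 3
i=3,k=1: 3>1, total = 3+2 = 5
i=3,k=2: 3>2, total = 5+1 = 6
i=4,k=0: 4>0, total = 6+4 = 10
i=4,k=1: 4>1, total = 10+3 = 13
i=4,k=2: 4>2, total = 13+2 = 15
i=5,k=0: 5>0, total = 15+5 = 20
i=5,k=1: 5>1, total = 20+4 = 24
i=5,k=2: 5>2, total = 24+3 = 27
i=6,k=0: 6>0, total = 27+6 = 33
i=6,k=1: 6>1, total = 33+5 = 38
i=6,k=2: 6>2, total = 38+4 = 42
i=7,k=0: 7>0, total = 42+7 = 49
i=7,k=1: 7>1, total = 49+6 = 55
i=7,k=2: 7>2, total = 55+5 = 60

60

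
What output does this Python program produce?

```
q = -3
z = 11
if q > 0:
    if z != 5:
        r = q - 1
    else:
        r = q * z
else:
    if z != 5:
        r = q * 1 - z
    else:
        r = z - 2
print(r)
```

q=-3, z=11
q > 0 is False; z != 5 is True
→ r = q * 1 - z = -14

-14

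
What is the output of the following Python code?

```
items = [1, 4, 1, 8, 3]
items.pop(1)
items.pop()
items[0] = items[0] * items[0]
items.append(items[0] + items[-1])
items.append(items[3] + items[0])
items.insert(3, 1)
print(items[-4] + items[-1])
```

pop(1) removes 4 → [1, 1, 8, 3]
pop() removes 3 → [1, 1, 8]
items[0] = items[0]*items[0] = 1*1 = 1 → [1, 1, 8]
append items[0]+items[-1] = 1+8 = 9 → [1, 1, 8, 9]
append items[3]+items[0] = 9+1 = 10 → [1, 1, 8, 9, 10]
insert 1 at 3 → [1, 1, 8, 1, 9, 10]
items[-4]+items[-1] = 8+10 = 18

18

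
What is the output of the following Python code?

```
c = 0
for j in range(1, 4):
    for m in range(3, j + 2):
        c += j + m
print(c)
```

j=2,m=3: c = 0+5 = 5
j=3,m=3: c = 5+6 = 11
j=3,m=4: c = 11+7 = 18

18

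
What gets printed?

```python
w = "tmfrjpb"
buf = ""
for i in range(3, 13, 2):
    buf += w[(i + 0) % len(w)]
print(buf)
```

i=3: add w[3]='r' → 'r'
i=5: add w[5]='p' → 'rp'
i=7: add w[0]='t' → 'rpt'
i=9: add w[2]='f' → 'rptf'
i=11: add w[4]='j' → 'rptfj'

rptfj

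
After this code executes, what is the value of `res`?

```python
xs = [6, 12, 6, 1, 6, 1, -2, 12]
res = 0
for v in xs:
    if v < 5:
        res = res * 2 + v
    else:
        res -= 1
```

-25

v=6: not <5, res = 0-1 = -1
v=12: not <5, res = (-1)-1 = -2
v=6: not <5, res = (-2)-1 = -3
v=1: <5, res = (-3)*2+1 = -5
v=6: not <5, res = (-5)-1 = -6
v=1: <5, res = (-6)*2+1 = -11
v=-2: <5, res = (-11)*2+(-2) = -24
v=12: not <5, res = (-24)-1 = -25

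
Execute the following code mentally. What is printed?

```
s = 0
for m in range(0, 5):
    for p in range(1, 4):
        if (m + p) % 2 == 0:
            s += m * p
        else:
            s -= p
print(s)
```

m=0,p=1: odd sum, s = 0-1 = -1
m=0,p=2: even sum, s = (-1)+0 = -1
m=0,p=3: odd sum, s = (-1)-3 = -4
m=1,p=1: even sum, s = (-4)+1 = -3
m=1,p=2: odd sum, s = (-3)-2 = -5
m=1,p=3: even sum, s = (-5)+3 = -2
m=2,p=1: odd sum, s = (-2)-1 = -3
m=2,p=2: even sum, s = (-3)+4 = 1
m=2,p=3: odd sum, s = 1-3 = -2
m=3,p=1: even sum, s = (-2)+3 = 1
m=3,p=2: odd sum, s = 1-2 = -1
m=3,p=3: even sum, s = (-1)+9 = 8
m=4,p=1: odd sum, s = 8-1 = 7
m=4,p=2: even sum, s = 7+8 = 15
m=4,p=3: odd sum, s = 15-3 = 12

12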